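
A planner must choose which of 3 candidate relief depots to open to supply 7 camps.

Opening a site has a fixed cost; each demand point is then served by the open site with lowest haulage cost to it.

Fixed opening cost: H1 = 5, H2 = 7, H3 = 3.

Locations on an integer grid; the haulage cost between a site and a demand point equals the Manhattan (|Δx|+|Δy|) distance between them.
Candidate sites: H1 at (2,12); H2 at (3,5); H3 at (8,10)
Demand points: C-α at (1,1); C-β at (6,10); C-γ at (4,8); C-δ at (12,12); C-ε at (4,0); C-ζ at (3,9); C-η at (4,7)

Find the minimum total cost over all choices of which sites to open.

Open {H2, H3}: assign each demand point to its cheapest open site.
  C-α→H2 6, C-β→H3 2, C-γ→H2 4, C-δ→H3 6, C-ε→H2 6, C-ζ→H2 4, C-η→H2 3
  haulage cost 31, fixed 10 → total 41.
Compare {H1, H2, H3}: haulage cost 31 + fixed 15 = 46.
Compare {H1, H2}: haulage cost 39 + fixed 12 = 51.
Compare {H2}: haulage cost 47 + fixed 7 = 54.
All other subsets cost ≥ 46. Minimum total cost: 41.

41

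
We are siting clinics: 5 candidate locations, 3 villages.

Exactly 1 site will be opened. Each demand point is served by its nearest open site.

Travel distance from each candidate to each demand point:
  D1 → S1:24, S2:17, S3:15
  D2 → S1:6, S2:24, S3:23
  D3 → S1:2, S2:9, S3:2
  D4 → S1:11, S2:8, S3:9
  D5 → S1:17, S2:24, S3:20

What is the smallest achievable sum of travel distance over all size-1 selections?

13

Open {D3}.
  S1→D3 2, S2→D3 9, S3→D3 2  ⇒ total 13.
Compare {D4}: total 28.
Compare {D2}: total 53.
No size-1 selection does better; minimum is 13.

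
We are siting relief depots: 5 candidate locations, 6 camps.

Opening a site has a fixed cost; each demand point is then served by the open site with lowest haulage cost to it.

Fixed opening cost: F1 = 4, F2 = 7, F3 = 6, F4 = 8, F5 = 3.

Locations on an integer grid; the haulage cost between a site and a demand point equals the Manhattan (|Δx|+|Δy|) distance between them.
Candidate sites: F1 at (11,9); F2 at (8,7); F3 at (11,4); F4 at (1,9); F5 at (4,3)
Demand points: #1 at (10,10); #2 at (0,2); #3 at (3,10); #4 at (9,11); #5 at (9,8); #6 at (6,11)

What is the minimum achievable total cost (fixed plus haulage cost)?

36

Open {F1, F5}: assign each demand point to its cheapest open site.
  #1→F1 2, #2→F5 5, #3→F5 8, #4→F1 4, #5→F1 3, #6→F1 7
  haulage cost 29, fixed 7 → total 36.
Compare {F1, F4}: haulage cost 27 + fixed 12 = 39.
Compare {F1, F4, F5}: haulage cost 24 + fixed 15 = 39.
Compare {F2, F5}: haulage cost 31 + fixed 10 = 41.
All other subsets cost ≥ 39. Minimum total cost: 36.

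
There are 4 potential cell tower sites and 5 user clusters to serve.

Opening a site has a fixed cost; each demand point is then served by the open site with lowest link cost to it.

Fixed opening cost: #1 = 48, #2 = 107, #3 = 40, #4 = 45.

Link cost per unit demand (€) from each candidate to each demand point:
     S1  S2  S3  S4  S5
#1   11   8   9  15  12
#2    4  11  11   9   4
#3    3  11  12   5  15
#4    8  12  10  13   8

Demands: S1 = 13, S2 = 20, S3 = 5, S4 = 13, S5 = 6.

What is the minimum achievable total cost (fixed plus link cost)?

469

Open {#1, #3}: assign each demand point to its cheapest open site.
  S1→#3 13×3=39, S2→#1 20×8=160, S3→#1 5×9=45, S4→#3 13×5=65, S5→#1 6×12=72
  link cost 381, fixed 88 → total 469.
Compare {#1, #3, #4}: link cost 357 + fixed 133 = 490.
Compare {#3, #4}: link cost 422 + fixed 85 = 507.
Compare {#3}: link cost 474 + fixed 40 = 514.
All other subsets cost ≥ 490. Minimum total cost: 469.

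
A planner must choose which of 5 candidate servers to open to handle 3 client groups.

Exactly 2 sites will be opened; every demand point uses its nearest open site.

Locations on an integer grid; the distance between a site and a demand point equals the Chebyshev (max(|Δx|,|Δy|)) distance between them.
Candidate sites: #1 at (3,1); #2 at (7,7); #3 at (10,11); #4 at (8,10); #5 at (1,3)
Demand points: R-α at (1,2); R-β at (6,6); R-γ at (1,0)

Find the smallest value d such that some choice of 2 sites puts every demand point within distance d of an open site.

Open {#1, #2}.
  Farthest demand point is R-α at distance 2 (to #1); all others are ≤ 2.
With {#2, #5} the worst case is 3.
With {#1, #4} the worst case is 4.
No size-2 selection achieves below 2.

2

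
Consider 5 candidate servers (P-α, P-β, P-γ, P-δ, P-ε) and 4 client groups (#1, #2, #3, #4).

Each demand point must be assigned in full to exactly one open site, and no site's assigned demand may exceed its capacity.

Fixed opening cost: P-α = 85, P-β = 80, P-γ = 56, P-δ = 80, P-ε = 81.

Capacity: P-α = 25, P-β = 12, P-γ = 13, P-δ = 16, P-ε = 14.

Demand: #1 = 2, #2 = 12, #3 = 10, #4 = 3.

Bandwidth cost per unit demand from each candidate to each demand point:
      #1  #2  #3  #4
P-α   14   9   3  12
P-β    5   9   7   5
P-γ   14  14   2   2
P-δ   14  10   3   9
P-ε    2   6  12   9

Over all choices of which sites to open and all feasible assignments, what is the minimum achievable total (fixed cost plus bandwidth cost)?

239

Open {P-γ, P-ε}; cheapest assignment that respects the capacities:
  P-γ (cap 13, load 13): #3, #4 — cost 10×2 + 3×2 = 26
  P-ε (cap 14, load 14): #1, #2 — cost 2×2 + 12×6 = 76
  Shipping 102, fixed 137 → total 239.
  Any other capacity-feasible assignment to {P-γ, P-ε} ships for at least 102.
Compare {P-δ, P-ε}: its best feasible assignment gives total 294.
Compare {P-α, P-γ}: its best feasible assignment gives total 303.
Every other set of open sites that can feasibly serve all demand totals ≥ 294 even under its best assignment. Minimum: 239.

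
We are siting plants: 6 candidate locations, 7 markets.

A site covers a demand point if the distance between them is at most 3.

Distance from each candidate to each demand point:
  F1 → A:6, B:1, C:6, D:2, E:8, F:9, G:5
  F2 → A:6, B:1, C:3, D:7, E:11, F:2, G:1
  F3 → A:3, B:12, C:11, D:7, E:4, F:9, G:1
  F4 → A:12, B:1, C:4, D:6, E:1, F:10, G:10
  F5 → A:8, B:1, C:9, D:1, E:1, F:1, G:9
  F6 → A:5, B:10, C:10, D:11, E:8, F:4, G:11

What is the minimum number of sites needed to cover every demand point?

3

Coverage sets (demand points within 3 of each site):
  F1: {B, D}
  F2: {B, C, F, G}
  F3: {A, G}
  F4: {B, E}
  F5: {B, D, E, F}
  F6: {}
No 2 sites suffice: every size-2 union leaves at least one demand point uncovered.
But {F2, F3, F5} covers everything, so the minimum is 3.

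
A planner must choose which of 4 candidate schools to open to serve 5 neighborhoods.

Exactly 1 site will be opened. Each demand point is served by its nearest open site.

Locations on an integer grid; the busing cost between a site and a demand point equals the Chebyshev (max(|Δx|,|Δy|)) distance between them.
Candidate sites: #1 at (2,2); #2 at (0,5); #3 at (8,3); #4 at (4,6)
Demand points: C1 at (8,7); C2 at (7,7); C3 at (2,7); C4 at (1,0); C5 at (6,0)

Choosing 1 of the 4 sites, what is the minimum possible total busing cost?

Open {#4}.
  C1→#4 4, C2→#4 3, C3→#4 2, C4→#4 6, C5→#4 6  ⇒ total 21.
Compare {#1}: total 22.
Compare {#3}: total 24.
No size-1 selection does better; minimum is 21.

21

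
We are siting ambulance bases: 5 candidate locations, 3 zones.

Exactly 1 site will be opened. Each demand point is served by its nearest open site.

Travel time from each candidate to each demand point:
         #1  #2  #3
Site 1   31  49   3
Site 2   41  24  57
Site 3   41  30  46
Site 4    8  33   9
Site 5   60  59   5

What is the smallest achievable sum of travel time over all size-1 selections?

Open {Site 4}.
  #1→Site 4 8, #2→Site 4 33, #3→Site 4 9  ⇒ total 50.
Compare {Site 1}: total 83.
Compare {Site 3}: total 117.
No size-1 selection does better; minimum is 50.

50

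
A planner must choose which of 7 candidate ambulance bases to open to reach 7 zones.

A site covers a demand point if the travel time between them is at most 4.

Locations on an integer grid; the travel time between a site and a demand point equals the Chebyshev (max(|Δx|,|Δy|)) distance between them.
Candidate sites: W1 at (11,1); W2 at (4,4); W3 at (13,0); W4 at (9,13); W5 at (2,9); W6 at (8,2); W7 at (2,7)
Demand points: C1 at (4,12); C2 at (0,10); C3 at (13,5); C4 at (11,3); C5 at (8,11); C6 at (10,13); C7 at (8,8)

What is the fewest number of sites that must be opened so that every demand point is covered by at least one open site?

4

Coverage sets (demand points within 4 of each site):
  W1: {C3, C4}
  W2: {C7}
  W3: {C4}
  W4: {C5, C6}
  W5: {C1, C2}
  W6: {C4}
  W7: {C2}
No 3 sites suffice: every size-3 union leaves at least one demand point uncovered.
But {W1, W2, W4, W5} covers everything, so the minimum is 4.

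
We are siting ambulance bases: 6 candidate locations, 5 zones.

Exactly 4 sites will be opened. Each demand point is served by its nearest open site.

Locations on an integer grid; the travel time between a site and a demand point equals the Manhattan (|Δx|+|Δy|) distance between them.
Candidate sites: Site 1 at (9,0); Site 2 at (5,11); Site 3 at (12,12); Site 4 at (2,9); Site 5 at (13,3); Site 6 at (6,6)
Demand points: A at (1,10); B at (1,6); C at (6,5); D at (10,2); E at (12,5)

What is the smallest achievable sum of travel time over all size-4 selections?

13

Open {Site 1, Site 4, Site 5, Site 6}.
  A→Site 4 2, B→Site 4 4, C→Site 6 1, D→Site 1 3, E→Site 5 3  ⇒ total 13.
Compare {Site 2, Site 4, Site 5, Site 6}: total 14.
Compare {Site 3, Site 4, Site 5, Site 6}: total 14.
No size-4 selection does better; minimum is 13.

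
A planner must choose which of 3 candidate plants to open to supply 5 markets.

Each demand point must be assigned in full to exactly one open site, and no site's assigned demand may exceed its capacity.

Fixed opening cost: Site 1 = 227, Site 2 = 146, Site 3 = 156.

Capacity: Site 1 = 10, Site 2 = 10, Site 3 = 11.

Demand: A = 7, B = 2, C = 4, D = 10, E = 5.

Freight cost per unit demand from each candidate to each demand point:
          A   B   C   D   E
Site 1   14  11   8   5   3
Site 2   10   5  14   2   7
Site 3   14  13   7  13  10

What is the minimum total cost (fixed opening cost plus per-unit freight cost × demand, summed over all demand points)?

Open {Site 1, Site 2, Site 3}; cheapest assignment that respects the capacities:
  Site 1 (cap 10, load 7): B, E — cost 2×11 + 5×3 = 37
  Site 2 (cap 10, load 10): D — cost 10×2 = 20
  Site 3 (cap 11, load 11): A, C — cost 7×14 + 4×7 = 126
  Shipping 183, fixed 529 → total 712.
  Any other capacity-feasible assignment to {Site 1, Site 2, Site 3} ships for at least 183.
Total demand is 28 and no other set of sites has combined capacity ≥ 28, so {Site 1, Site 2, Site 3} is the only feasible choice of open sites. Minimum: 712.

712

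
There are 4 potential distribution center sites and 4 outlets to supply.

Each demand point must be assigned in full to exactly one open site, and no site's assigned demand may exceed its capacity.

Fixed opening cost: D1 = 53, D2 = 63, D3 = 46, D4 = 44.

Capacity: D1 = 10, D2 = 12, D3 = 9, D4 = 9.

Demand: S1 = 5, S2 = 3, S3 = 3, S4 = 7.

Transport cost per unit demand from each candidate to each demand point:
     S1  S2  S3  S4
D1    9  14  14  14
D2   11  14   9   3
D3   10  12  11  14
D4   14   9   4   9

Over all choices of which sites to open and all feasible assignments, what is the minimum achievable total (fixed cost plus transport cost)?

Open {D2, D4}; cheapest assignment that respects the capacities:
  D2 (cap 12, load 12): S1, S4 — cost 5×11 + 7×3 = 76
  D4 (cap 9, load 6): S2, S3 — cost 3×9 + 3×4 = 39
  Shipping 115, fixed 107 → total 222.
  Any other capacity-feasible assignment to {D2, D4} ships for at least 115.
Compare {D2, D3}: its best feasible assignment gives total 243.
Compare {D1, D2}: its best feasible assignment gives total 251.
Every other set of open sites that can feasibly serve all demand totals ≥ 243 even under its best assignment. Minimum: 222.

222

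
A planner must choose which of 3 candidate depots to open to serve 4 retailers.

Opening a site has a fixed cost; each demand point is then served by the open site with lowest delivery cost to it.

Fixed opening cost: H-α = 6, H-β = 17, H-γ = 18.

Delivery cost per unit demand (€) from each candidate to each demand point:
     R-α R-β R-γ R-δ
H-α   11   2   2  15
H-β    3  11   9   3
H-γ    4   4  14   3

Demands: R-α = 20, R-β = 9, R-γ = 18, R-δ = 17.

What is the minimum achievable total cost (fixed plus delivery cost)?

Open {H-α, H-β}: assign each demand point to its cheapest open site.
  R-α→H-β 20×3=60, R-β→H-α 9×2=18, R-γ→H-α 18×2=36, R-δ→H-β 17×3=51
  delivery cost 165, fixed 23 → total 188.
Compare {H-α, H-β, H-γ}: delivery cost 165 + fixed 41 = 206.
Compare {H-α, H-γ}: delivery cost 185 + fixed 24 = 209.
Compare {H-β, H-γ}: delivery cost 309 + fixed 35 = 344.
All other subsets cost ≥ 206. Minimum total cost: 188.

188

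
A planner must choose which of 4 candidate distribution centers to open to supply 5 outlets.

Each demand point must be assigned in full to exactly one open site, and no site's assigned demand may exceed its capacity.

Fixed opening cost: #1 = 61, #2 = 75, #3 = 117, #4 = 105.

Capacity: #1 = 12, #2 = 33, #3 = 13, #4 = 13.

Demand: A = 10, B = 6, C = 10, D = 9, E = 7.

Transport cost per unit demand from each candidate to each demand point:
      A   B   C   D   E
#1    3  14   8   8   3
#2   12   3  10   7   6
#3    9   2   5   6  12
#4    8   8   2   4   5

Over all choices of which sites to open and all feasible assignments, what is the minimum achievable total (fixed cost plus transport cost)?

Open {#1, #2}; cheapest assignment that respects the capacities:
  #1 (cap 12, load 10): A — cost 10×3 = 30
  #2 (cap 33, load 32): B, C, D, E — cost 6×3 + 10×10 + 9×7 + 7×6 = 223
  Shipping 253, fixed 136 → total 389.
  Any other capacity-feasible assignment to {#1, #2} ships for at least 253.
Compare {#1, #2, #4}: its best feasible assignment gives total 414.
Compare {#2, #4}: its best feasible assignment gives total 443.
Every other set of open sites that can feasibly serve all demand totals ≥ 414 even under its best assignment. Minimum: 389.

389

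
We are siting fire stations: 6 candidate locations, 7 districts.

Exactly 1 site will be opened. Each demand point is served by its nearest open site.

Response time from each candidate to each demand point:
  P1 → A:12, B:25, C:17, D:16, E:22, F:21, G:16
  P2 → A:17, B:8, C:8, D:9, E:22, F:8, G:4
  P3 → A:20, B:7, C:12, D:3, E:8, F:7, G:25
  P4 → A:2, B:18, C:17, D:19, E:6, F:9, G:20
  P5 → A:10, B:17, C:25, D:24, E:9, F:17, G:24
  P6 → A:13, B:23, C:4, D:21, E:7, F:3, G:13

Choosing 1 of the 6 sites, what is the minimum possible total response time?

Open {P2}.
  A→P2 17, B→P2 8, C→P2 8, D→P2 9, E→P2 22, F→P2 8, G→P2 4  ⇒ total 76.
Compare {P3}: total 82.
Compare {P6}: total 84.
No size-1 selection does better; minimum is 76.

76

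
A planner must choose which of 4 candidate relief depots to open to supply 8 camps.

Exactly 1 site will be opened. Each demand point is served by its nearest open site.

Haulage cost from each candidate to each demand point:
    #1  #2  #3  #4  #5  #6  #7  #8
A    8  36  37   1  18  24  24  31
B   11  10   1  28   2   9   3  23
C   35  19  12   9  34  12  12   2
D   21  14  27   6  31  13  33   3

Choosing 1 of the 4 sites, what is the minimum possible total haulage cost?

Open {B}.
  #1→B 11, #2→B 10, #3→B 1, #4→B 28, #5→B 2, #6→B 9, #7→B 3, #8→B 23  ⇒ total 87.
Compare {C}: total 135.
Compare {D}: total 148.
No size-1 selection does better; minimum is 87.

87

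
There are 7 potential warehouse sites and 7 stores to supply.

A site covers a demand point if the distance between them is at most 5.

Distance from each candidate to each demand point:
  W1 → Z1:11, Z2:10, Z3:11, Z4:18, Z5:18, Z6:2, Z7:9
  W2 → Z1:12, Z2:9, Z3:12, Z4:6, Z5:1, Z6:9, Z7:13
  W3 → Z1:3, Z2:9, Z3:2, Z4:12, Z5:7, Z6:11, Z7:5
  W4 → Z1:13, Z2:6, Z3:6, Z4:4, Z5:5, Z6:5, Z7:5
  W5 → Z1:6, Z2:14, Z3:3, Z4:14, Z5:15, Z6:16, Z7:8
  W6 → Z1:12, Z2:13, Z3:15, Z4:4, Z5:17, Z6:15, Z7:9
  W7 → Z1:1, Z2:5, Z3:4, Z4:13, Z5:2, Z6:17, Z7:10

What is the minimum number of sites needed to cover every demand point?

Coverage sets (demand points within 5 of each site):
  W1: {Z6}
  W2: {Z5}
  W3: {Z1, Z3, Z7}
  W4: {Z4, Z5, Z6, Z7}
  W5: {Z3}
  W6: {Z4}
  W7: {Z1, Z2, Z3, Z5}
No single site covers all 7 demand points.
But {W4, W7} covers everything, so the minimum is 2.

2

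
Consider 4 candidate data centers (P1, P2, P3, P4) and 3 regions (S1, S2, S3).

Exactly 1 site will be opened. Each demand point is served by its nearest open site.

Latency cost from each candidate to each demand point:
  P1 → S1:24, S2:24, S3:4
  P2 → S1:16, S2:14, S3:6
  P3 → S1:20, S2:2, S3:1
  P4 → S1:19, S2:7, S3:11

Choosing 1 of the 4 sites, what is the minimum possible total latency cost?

23

Open {P3}.
  S1→P3 20, S2→P3 2, S3→P3 1  ⇒ total 23.
Compare {P2}: total 36.
Compare {P4}: total 37.
No size-1 selection does better; minimum is 23.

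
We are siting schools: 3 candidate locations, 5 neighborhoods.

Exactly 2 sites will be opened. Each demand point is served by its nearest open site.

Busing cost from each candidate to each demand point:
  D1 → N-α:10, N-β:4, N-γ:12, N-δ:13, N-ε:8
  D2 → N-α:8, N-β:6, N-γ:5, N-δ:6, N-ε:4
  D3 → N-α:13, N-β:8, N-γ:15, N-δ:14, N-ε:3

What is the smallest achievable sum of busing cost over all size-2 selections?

27

Open {D1, D2}.
  N-α→D2 8, N-β→D1 4, N-γ→D2 5, N-δ→D2 6, N-ε→D2 4  ⇒ total 27.
Compare {D2, D3}: total 28.
Compare {D1, D3}: total 42.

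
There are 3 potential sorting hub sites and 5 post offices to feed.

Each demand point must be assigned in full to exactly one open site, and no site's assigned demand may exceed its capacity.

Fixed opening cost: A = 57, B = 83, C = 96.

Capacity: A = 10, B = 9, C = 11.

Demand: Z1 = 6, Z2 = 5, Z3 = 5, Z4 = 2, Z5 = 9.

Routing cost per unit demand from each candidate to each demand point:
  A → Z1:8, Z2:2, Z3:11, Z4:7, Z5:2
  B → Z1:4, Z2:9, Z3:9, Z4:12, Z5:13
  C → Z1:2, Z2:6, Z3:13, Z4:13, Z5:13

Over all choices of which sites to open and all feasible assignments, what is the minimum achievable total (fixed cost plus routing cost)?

365

Open {A, B, C}; cheapest assignment that respects the capacities:
  A (cap 10, load 9): Z5 — cost 9×2 = 18
  B (cap 9, load 7): Z3, Z4 — cost 5×9 + 2×12 = 69
  C (cap 11, load 11): Z1, Z2 — cost 6×2 + 5×6 = 42
  Shipping 129, fixed 236 → total 365.
  Any other capacity-feasible assignment to {A, B, C} ships for at least 129.
Total demand is 27 and no other set of sites has combined capacity ≥ 27, so {A, B, C} is the only feasible choice of open sites. Minimum: 365.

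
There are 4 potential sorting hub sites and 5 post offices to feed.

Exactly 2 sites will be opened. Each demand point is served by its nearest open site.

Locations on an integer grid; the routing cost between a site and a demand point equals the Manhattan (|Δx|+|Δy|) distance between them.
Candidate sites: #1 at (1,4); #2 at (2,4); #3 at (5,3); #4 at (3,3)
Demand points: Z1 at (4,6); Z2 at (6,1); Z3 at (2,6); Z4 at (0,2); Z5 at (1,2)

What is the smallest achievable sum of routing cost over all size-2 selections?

Open {#1, #3}.
  Z1→#3 4, Z2→#3 3, Z3→#1 3, Z4→#1 3, Z5→#1 2  ⇒ total 15.
Compare {#2, #3}: total 16.
Compare {#1, #4}: total 17.
No size-2 selection does better; minimum is 15.

15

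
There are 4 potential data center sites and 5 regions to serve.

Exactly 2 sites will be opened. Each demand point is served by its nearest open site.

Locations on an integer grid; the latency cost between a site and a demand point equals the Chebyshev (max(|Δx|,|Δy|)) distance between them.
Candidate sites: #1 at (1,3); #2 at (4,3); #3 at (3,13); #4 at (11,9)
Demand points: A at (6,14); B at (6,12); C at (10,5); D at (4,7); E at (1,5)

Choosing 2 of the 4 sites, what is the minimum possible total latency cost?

19

Open {#2, #3}.
  A→#3 3, B→#3 3, C→#2 6, D→#2 4, E→#2 3  ⇒ total 19.
Compare {#1, #3}: total 20.
Compare {#1, #4}: total 20.
No size-2 selection does better; minimum is 19.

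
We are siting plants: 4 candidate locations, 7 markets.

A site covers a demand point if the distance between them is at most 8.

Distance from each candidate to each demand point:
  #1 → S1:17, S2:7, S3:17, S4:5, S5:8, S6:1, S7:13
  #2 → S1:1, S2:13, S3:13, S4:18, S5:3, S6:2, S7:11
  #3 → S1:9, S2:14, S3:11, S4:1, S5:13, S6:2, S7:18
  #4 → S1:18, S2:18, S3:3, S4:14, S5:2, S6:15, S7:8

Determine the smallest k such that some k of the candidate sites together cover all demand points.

3

Coverage sets (demand points within 8 of each site):
  #1: {S2, S4, S5, S6}
  #2: {S1, S5, S6}
  #3: {S4, S6}
  #4: {S3, S5, S7}
No 2 sites suffice: every size-2 union leaves at least one demand point uncovered.
But {#1, #2, #4} covers everything, so the minimum is 3.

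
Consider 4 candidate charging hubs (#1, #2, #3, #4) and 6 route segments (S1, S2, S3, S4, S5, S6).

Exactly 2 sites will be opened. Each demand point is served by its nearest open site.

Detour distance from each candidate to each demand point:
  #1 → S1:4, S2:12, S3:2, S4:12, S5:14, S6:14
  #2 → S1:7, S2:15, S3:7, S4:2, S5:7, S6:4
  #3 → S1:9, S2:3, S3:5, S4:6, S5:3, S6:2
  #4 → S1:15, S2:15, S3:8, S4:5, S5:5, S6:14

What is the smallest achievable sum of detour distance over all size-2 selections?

20

Open {#1, #3}.
  S1→#1 4, S2→#3 3, S3→#1 2, S4→#3 6, S5→#3 3, S6→#3 2  ⇒ total 20.
Compare {#2, #3}: total 22.
Compare {#3, #4}: total 27.
No size-2 selection does better; minimum is 20.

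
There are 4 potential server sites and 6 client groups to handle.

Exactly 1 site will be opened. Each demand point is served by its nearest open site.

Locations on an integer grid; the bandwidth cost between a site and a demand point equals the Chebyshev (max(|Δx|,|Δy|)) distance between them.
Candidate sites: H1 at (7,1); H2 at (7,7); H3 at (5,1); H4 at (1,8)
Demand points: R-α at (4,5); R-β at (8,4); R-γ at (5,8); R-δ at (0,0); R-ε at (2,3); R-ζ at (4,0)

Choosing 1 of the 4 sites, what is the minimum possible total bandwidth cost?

23

Open {H3}.
  R-α→H3 4, R-β→H3 3, R-γ→H3 7, R-δ→H3 5, R-ε→H3 3, R-ζ→H3 1  ⇒ total 23.
Compare {H2}: total 27.
Compare {H1}: total 29.
No size-1 selection does better; minimum is 23.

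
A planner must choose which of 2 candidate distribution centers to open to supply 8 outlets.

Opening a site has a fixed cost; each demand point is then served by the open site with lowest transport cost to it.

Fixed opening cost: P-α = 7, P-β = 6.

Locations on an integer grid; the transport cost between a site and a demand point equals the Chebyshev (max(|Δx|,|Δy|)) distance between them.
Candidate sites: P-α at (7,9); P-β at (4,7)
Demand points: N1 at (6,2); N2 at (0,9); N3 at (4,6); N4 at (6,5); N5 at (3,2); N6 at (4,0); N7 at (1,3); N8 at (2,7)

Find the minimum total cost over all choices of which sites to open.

36

Open {P-β}: assign each demand point to its cheapest open site.
  N1→P-β 5, N2→P-β 4, N3→P-β 1, N4→P-β 2, N5→P-β 5, N6→P-β 7, N7→P-β 4, N8→P-β 2
  transport cost 30, fixed 6 → total 36.
Compare {P-α, P-β}: transport cost 30 + fixed 13 = 43.
Compare {P-α}: transport cost 48 + fixed 7 = 55.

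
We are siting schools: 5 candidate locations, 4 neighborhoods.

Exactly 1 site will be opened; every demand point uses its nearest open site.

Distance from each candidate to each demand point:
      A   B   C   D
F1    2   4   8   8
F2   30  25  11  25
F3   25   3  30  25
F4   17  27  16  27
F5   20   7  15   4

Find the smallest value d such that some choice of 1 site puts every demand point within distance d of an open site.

Open {F1}.
  Farthest demand point is C at distance 8 (to F1); all others are ≤ 8.
With {F5} the worst case is 20.
With {F4} the worst case is 27.
No size-1 selection achieves below 8.

8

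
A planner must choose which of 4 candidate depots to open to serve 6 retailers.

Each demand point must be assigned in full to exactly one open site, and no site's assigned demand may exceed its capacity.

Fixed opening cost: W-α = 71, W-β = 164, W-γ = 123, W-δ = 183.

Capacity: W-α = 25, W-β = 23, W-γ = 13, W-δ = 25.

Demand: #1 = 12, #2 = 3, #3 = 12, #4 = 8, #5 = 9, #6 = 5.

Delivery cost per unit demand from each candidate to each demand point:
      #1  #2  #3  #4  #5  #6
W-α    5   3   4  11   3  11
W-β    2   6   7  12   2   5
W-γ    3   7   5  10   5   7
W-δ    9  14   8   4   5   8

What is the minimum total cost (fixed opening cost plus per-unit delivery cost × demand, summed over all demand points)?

518

Open {W-α, W-δ}; cheapest assignment that respects the capacities:
  W-α (cap 25, load 24): #1, #2, #5 — cost 12×5 + 3×3 + 9×3 = 96
  W-δ (cap 25, load 25): #3, #4, #6 — cost 12×8 + 8×4 + 5×8 = 168
  Shipping 264, fixed 254 → total 518.
  Any other capacity-feasible assignment to {W-α, W-δ} ships for at least 264.
Compare {W-α, W-γ, W-δ}: its best feasible assignment gives total 569.
Compare {W-α, W-β, W-γ}: its best feasible assignment gives total 571.
Every other set of open sites that can feasibly serve all demand totals ≥ 569 even under its best assignment. Minimum: 518.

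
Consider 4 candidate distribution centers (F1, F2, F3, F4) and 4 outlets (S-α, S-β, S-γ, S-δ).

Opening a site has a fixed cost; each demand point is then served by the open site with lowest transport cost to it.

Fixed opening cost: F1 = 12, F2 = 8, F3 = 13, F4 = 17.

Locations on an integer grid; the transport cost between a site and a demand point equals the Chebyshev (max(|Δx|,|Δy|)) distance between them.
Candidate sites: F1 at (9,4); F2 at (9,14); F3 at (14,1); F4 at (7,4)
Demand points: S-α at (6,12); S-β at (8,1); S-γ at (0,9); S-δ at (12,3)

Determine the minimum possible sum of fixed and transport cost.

35

Open {F1}: assign each demand point to its cheapest open site.
  S-α→F1 8, S-β→F1 3, S-γ→F1 9, S-δ→F1 3
  transport cost 23, fixed 12 → total 35.
Compare {F1, F2}: transport cost 18 + fixed 20 = 38.
Compare {F4}: transport cost 23 + fixed 17 = 40.
Compare {F2, F3}: transport cost 20 + fixed 21 = 41.
All other subsets cost ≥ 38. Minimum total cost: 35.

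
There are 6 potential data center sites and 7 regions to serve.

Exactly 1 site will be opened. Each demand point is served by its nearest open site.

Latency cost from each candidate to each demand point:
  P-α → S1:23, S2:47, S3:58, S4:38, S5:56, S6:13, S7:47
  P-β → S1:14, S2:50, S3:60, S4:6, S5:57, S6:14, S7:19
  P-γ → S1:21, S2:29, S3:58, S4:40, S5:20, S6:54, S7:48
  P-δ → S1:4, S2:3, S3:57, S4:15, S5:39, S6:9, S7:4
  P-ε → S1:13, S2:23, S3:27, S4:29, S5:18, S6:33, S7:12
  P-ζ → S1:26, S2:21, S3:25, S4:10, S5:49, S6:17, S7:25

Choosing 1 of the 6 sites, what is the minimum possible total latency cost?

131

Open {P-δ}.
  S1→P-δ 4, S2→P-δ 3, S3→P-δ 57, S4→P-δ 15, S5→P-δ 39, S6→P-δ 9, S7→P-δ 4  ⇒ total 131.
Compare {P-ε}: total 155.
Compare {P-ζ}: total 173.
No size-1 selection does better; minimum is 131.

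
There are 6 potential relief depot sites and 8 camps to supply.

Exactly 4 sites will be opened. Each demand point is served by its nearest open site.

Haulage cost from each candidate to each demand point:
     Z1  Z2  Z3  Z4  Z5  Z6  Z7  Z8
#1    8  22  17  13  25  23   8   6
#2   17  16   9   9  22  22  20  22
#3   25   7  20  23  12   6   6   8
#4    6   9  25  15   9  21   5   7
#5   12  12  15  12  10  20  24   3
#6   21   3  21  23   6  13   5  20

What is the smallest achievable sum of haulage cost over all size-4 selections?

51

Open {#2, #3, #4, #6}.
  Z1→#4 6, Z2→#6 3, Z3→#2 9, Z4→#2 9, Z5→#6 6, Z6→#3 6, Z7→#4 5, Z8→#4 7  ⇒ total 51.
Compare {#1, #2, #3, #6}: total 52.
Compare {#2, #3, #5, #6}: total 53.
No size-4 selection does better; minimum is 51.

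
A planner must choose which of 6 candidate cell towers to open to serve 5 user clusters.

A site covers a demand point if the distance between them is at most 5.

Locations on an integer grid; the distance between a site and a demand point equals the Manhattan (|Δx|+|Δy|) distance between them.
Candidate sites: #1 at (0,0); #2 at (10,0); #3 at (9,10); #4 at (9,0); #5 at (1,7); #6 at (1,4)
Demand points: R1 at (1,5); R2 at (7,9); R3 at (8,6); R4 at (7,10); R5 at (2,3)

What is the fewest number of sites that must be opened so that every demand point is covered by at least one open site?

2

Coverage sets (demand points within 5 of each site):
  #1: {R5}
  #2: {}
  #3: {R2, R3, R4}
  #4: {}
  #5: {R1, R5}
  #6: {R1, R5}
No single site covers all 5 demand points.
But {#3, #5} covers everything, so the minimum is 2.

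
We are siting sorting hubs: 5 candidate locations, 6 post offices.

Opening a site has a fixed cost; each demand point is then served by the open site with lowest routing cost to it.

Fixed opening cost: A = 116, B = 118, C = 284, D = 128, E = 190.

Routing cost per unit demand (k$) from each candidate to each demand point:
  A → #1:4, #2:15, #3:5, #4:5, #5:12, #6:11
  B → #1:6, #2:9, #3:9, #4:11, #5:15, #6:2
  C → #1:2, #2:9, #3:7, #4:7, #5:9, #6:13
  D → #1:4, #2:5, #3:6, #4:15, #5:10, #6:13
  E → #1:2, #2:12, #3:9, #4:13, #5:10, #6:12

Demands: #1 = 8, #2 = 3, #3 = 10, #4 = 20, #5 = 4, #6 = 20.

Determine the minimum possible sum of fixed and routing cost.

Open {A, B}: assign each demand point to its cheapest open site.
  #1→A 8×4=32, #2→B 3×9=27, #3→A 10×5=50, #4→A 20×5=100, #5→A 4×12=48, #6→B 20×2=40
  routing cost 297, fixed 234 → total 531.
Compare {B}: routing cost 485 + fixed 118 = 603.
Compare {A}: routing cost 495 + fixed 116 = 611.
Compare {A, B, D}: routing cost 277 + fixed 362 = 639.
All other subsets cost ≥ 603. Minimum total cost: 531.

531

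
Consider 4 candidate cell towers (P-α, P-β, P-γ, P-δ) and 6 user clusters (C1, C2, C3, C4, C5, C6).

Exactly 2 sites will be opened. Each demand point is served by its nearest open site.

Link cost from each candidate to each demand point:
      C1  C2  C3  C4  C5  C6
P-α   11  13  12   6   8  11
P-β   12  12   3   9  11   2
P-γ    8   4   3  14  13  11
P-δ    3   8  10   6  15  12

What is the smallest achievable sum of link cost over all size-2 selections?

Open {P-β, P-δ}.
  C1→P-δ 3, C2→P-δ 8, C3→P-β 3, C4→P-δ 6, C5→P-β 11, C6→P-β 2  ⇒ total 33.
Compare {P-β, P-γ}: total 37.
Compare {P-α, P-γ}: total 40.
No size-2 selection does better; minimum is 33.

33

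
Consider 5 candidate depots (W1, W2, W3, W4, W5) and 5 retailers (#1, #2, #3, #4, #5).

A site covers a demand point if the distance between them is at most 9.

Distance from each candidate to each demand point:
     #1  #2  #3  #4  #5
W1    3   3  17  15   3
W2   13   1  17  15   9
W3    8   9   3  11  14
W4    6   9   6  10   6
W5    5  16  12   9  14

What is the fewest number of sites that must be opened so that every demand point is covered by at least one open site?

2

Coverage sets (demand points within 9 of each site):
  W1: {#1, #2, #5}
  W2: {#2, #5}
  W3: {#1, #2, #3}
  W4: {#1, #2, #3, #5}
  W5: {#1, #4}
No single site covers all 5 demand points.
But {W4, W5} covers everything, so the minimum is 2.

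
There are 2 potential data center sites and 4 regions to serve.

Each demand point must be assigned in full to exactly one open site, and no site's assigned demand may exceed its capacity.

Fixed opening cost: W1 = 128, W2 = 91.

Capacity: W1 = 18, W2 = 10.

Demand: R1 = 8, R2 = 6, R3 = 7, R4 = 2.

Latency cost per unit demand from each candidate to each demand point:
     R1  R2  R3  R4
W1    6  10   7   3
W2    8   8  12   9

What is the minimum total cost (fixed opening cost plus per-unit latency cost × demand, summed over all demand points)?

Open {W1, W2}; cheapest assignment that respects the capacities:
  W1 (cap 18, load 17): R1, R3, R4 — cost 8×6 + 7×7 + 2×3 = 103
  W2 (cap 10, load 6): R2 — cost 6×8 = 48
  Shipping 151, fixed 219 → total 370.
  Any other capacity-feasible assignment to {W1, W2} ships for at least 151.
Total demand is 23 and no other set of sites has combined capacity ≥ 23, so {W1, W2} is the only feasible choice of open sites. Minimum: 370.

370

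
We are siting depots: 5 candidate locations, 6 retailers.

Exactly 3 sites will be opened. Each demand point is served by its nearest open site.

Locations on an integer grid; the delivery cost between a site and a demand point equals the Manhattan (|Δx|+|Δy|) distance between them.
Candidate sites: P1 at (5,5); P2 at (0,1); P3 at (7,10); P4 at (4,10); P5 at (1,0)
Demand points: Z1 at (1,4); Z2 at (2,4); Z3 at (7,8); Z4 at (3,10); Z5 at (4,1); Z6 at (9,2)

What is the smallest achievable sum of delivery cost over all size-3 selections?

Open {P1, P3, P4}.
  Z1→P1 5, Z2→P1 4, Z3→P3 2, Z4→P4 1, Z5→P1 5, Z6→P1 7  ⇒ total 24.
Compare {P1, P2, P3}: total 25.
Compare {P1, P2, P4}: total 25.
No size-3 selection does better; minimum is 24.

24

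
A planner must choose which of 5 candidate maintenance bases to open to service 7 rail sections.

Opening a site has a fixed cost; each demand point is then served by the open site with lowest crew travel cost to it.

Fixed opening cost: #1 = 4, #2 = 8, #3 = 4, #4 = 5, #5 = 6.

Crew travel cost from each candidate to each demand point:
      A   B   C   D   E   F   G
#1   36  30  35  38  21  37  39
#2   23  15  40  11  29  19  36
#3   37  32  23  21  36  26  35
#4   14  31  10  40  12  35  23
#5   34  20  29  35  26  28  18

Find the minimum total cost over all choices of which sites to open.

117

Open {#2, #4}: assign each demand point to its cheapest open site.
  A→#4 14, B→#2 15, C→#4 10, D→#2 11, E→#4 12, F→#2 19, G→#4 23
  crew travel cost 104, fixed 13 → total 117.
Compare {#2, #4, #5}: crew travel cost 99 + fixed 19 = 118.
Compare {#1, #2, #4}: crew travel cost 104 + fixed 17 = 121.
Compare {#2, #3, #4}: crew travel cost 104 + fixed 17 = 121.
All other subsets cost ≥ 118. Minimum total cost: 117.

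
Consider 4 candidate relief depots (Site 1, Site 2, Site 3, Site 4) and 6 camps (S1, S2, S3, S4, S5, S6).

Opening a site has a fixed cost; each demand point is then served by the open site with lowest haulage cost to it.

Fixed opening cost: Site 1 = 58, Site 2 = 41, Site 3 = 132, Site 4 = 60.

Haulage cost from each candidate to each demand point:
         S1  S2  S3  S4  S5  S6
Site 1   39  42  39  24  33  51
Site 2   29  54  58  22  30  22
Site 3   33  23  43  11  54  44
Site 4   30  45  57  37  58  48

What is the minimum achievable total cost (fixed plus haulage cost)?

Open {Site 2}: assign each demand point to its cheapest open site.
  S1→Site 2 29, S2→Site 2 54, S3→Site 2 58, S4→Site 2 22, S5→Site 2 30, S6→Site 2 22
  haulage cost 215, fixed 41 → total 256.
Compare {Site 1, Site 2}: haulage cost 184 + fixed 99 = 283.
Compare {Site 1}: haulage cost 228 + fixed 58 = 286.
Compare {Site 2, Site 4}: haulage cost 205 + fixed 101 = 306.
All other subsets cost ≥ 283. Minimum total cost: 256.

256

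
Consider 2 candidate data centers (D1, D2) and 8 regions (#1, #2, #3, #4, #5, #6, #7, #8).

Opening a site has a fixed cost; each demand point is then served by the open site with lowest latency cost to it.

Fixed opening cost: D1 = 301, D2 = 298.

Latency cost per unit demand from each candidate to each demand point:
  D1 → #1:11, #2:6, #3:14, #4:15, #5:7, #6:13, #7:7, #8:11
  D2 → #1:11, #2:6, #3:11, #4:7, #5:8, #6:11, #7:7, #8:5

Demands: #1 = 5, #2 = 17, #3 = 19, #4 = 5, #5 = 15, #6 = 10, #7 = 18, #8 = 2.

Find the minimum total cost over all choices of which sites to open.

Open {D2}: assign each demand point to its cheapest open site.
  #1→D2 5×11=55, #2→D2 17×6=102, #3→D2 19×11=209, #4→D2 5×7=35, #5→D2 15×8=120, #6→D2 10×11=110, #7→D2 18×7=126, #8→D2 2×5=10
  latency cost 767, fixed 298 → total 1065.
Compare {D1}: latency cost 881 + fixed 301 = 1182.
Compare {D1, D2}: latency cost 752 + fixed 599 = 1351.

1065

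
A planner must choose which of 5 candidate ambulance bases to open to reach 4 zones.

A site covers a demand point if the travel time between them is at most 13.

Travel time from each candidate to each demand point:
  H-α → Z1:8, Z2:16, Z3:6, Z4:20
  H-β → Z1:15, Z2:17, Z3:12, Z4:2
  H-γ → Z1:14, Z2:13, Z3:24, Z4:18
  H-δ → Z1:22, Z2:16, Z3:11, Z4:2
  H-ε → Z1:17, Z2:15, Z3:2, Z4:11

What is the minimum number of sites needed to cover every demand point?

3

Coverage sets (demand points within 13 of each site):
  H-α: {Z1, Z3}
  H-β: {Z3, Z4}
  H-γ: {Z2}
  H-δ: {Z3, Z4}
  H-ε: {Z3, Z4}
No 2 sites suffice: every size-2 union leaves at least one demand point uncovered.
But {H-α, H-β, H-γ} covers everything, so the minimum is 3.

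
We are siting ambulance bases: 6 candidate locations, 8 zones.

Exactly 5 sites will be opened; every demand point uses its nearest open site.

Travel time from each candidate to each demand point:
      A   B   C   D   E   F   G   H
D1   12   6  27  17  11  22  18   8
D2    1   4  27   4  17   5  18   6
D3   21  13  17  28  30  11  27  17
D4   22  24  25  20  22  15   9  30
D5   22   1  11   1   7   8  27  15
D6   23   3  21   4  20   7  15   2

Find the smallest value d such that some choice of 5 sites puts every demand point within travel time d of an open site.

Open {D1, D2, D3, D4, D5}.
  Farthest demand point is C at travel time 11 (to D5); all others are ≤ 11.
With {D1, D2, D4, D5, D6} the worst case is 11.
With {D2, D3, D4, D5, D6} the worst case is 11.
No size-5 selection achieves below 11.

11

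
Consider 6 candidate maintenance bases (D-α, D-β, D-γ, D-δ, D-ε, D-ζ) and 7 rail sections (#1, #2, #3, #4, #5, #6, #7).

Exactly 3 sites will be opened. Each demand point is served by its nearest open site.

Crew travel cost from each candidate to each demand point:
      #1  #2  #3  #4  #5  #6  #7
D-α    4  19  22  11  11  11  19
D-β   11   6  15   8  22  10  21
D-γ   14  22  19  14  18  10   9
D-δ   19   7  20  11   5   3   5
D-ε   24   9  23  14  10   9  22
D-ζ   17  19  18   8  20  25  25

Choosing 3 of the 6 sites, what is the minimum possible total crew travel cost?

Open {D-α, D-β, D-δ}.
  #1→D-α 4, #2→D-β 6, #3→D-β 15, #4→D-β 8, #5→D-δ 5, #6→D-δ 3, #7→D-δ 5  ⇒ total 46.
Compare {D-α, D-δ, D-ζ}: total 50.
Compare {D-β, D-γ, D-δ}: total 53.
No size-3 selection does better; minimum is 46.

46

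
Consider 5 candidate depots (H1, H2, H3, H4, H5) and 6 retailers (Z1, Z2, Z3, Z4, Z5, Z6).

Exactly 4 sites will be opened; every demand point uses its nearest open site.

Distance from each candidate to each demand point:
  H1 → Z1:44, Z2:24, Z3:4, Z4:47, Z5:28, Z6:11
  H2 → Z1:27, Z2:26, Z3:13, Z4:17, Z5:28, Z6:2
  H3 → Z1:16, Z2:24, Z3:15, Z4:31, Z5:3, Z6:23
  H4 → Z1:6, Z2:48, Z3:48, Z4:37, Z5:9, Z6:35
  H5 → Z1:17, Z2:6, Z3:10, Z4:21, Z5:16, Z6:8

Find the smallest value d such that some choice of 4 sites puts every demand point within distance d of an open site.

17

Open {H1, H2, H3, H5}.
  Farthest demand point is Z4 at distance 17 (to H2); all others are ≤ 17.
With {H1, H2, H4, H5} the worst case is 17.
With {H2, H3, H4, H5} the worst case is 17.
No size-4 selection achieves below 17.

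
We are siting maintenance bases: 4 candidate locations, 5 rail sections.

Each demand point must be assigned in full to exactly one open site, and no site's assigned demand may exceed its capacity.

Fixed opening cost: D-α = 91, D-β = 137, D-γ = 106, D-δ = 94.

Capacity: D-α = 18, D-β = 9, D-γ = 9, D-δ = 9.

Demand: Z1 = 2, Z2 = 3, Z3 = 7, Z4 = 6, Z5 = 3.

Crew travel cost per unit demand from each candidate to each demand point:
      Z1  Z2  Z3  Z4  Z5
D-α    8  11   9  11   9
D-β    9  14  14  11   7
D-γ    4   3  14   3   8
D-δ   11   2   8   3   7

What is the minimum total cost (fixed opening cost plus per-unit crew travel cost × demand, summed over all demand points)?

Open {D-α, D-δ}; cheapest assignment that respects the capacities:
  D-α (cap 18, load 12): Z1, Z3, Z5 — cost 2×8 + 7×9 + 3×9 = 106
  D-δ (cap 9, load 9): Z2, Z4 — cost 3×2 + 6×3 = 24
  Shipping 130, fixed 185 → total 315.
  Any other capacity-feasible assignment to {D-α, D-δ} ships for at least 130.
Compare {D-α, D-γ}: its best feasible assignment gives total 330.
Compare {D-α, D-γ, D-δ}: its best feasible assignment gives total 407.
Every other set of open sites that can feasibly serve all demand totals ≥ 330 even under its best assignment. Minimum: 315.

315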